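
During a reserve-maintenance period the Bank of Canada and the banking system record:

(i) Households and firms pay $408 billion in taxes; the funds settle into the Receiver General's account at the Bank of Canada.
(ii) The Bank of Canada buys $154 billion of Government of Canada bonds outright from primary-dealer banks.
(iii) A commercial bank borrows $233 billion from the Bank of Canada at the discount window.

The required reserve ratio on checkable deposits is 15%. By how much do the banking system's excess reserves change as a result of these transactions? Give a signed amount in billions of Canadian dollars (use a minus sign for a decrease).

Government account inflow $408 billion: reserves −$408B, deposits −$408B.
OMO purchase (from banks) $154 billion: reserves +$154B, deposits 0.
Discount-window loan $233 billion: reserves +$233B, deposits 0.
Totals: Δreserves = −$21B, Δdeposits = −$408B.
Δrequired reserves = 15% × −$408B = −$61.2B.
Δexcess reserves = Δreserves − Δrequired = −$21B − (−$61.2B) = +$40.2 billion.

+$40.2 billion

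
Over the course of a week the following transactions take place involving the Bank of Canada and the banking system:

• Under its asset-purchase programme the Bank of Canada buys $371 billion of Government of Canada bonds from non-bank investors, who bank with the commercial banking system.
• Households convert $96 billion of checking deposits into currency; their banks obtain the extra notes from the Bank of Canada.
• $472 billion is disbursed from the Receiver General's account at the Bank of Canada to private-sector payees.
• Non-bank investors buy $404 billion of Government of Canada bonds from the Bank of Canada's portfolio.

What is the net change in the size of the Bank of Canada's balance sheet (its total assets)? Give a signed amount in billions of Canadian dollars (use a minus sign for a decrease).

Asset purchase (from non-banks) $371 billion: a Bank of Canada asset is acquired → +$371B.
Currency withdrawal $96 billion: only the composition of liabilities changes → 0.
Government spending $472 billion: only the composition of liabilities changes → 0.
Asset sale (to non-banks) $404 billion: a Bank of Canada asset is shed → −$404B.
Net: 371 + 0 + 0 − 404 = -$33 billion.

-$33 billion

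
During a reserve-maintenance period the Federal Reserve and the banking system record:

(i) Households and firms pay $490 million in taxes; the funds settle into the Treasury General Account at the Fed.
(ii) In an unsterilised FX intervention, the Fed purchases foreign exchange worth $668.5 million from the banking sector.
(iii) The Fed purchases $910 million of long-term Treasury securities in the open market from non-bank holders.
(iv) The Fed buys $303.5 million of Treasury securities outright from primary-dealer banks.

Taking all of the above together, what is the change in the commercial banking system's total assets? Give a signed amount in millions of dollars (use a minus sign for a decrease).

Fed balance sheet:
  Assets:      Securities +$1213.5M, Foreign assets +$668.5M
  Liabilities: Bank reserves +$1392M, Government deposits +$490M
Commercial banking system:
  Assets:      Reserves at CB +$1392M, Securities −$303.5M, Foreign assets −$668.5M
  Liabilities: Checkable deposits +$420M
Change in total bank assets = +$420 million.

+$420 million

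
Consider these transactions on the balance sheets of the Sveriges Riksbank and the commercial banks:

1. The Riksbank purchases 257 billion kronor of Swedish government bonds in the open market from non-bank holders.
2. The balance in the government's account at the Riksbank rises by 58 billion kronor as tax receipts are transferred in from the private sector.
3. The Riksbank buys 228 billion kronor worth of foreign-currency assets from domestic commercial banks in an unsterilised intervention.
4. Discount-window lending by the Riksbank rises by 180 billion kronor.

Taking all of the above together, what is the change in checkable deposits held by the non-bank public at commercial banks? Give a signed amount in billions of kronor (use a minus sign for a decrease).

Asset purchase (from non-banks) 257 billion kronor: non-bank counterparties' bank balances rise → +257B.
Government account inflow 58 billion kronor: non-bank counterparties' bank balances fall → −58B.
FX purchase 228 billion kronor: the counterparty is a bank, so public deposits are unchanged → 0.
Discount-window loan 180 billion kronor: the counterparty is a bank, so public deposits are unchanged → 0.
Net: 257 − 58 + 0 + 0 = +199 billion.

+199 billion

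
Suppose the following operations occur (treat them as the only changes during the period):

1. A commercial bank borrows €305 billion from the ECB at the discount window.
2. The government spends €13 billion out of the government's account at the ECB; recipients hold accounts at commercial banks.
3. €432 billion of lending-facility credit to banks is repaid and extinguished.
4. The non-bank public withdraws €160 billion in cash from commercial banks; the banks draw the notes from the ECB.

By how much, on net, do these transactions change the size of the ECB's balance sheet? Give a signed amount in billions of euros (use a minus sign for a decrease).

-€127 billion

Discount-window loan €305 billion: an ECB asset is acquired → +€305B.
Government spending €13 billion: only the composition of liabilities changes → 0.
Discount-window repayment €432 billion: an ECB asset is shed → −€432B.
Currency withdrawal €160 billion: only the composition of liabilities changes → 0.
Net: 305 + 0 − 432 + 0 = -€127 billion.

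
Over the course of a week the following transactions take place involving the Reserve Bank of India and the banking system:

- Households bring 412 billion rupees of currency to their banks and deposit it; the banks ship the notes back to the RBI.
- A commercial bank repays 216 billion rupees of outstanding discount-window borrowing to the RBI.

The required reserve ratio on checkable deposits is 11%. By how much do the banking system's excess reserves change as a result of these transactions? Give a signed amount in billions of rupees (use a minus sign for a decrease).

Currency deposit 412 billion rupees: reserves +412B, deposits +412B.
Discount-window repayment 216 billion rupees: reserves −216B, deposits 0.
Totals: Δreserves = +196B, Δdeposits = +412B.
Δrequired reserves = 11% × +412B = +45.32B.
Δexcess reserves = Δreserves − Δrequired = +196B − (+45.32B) = +150.68 billion.

+150.68 billion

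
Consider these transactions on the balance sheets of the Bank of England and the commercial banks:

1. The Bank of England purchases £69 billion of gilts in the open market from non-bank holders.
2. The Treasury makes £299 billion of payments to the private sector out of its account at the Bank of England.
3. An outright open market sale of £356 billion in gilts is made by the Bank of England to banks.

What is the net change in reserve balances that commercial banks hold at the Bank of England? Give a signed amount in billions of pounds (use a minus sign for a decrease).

+£12 billion

Asset purchase (from non-banks) £69 billion: the Bank of England pays by crediting reserve accounts → +£69B.
Government spending £299 billion: government payments flow into bank reserve accounts → +£299B.
OMO sale (to banks) £356 billion: the buying banks pay out of their reserve balances → −£356B.
Net: 69 + 299 − 356 = +£12 billion.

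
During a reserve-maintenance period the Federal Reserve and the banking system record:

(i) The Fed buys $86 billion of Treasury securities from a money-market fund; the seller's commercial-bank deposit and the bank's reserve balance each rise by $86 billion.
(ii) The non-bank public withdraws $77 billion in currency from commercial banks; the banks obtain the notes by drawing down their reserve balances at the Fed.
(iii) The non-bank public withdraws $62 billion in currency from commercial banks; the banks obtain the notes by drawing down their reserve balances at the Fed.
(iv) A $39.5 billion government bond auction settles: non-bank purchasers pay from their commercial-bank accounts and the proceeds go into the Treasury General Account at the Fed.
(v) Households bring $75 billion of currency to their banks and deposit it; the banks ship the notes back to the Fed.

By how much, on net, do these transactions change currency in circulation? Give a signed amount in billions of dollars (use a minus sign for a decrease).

Asset purchase (from non-banks) $86 billion: no currency enters or leaves circulation → 0.
Currency withdrawal $77 billion: notes leave the central bank → +$77B.
Currency withdrawal $62 billion: notes leave the central bank → +$62B.
Government account inflow $39.5 billion: no currency enters or leaves circulation → 0.
Currency deposit $75 billion: notes return to the central bank → −$75B.
Net: 0 + 77 + 62 + 0 − 75 = +$64 billion.

+$64 billion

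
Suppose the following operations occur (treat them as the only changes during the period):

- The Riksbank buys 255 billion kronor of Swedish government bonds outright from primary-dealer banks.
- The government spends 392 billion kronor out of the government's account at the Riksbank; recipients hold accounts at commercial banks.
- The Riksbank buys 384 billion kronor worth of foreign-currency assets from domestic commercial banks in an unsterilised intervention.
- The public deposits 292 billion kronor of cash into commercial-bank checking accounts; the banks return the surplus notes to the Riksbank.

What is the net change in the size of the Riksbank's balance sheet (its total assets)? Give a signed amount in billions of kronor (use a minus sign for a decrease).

+639 billion

OMO purchase (from banks) 255 billion kronor: a Riksbank asset is acquired → +255B.
Government spending 392 billion kronor: only the composition of liabilities changes → 0.
FX purchase 384 billion kronor: a Riksbank asset is acquired → +384B.
Currency deposit 292 billion kronor: only the composition of liabilities changes → 0.
Net: 255 + 0 + 384 + 0 = +639 billion.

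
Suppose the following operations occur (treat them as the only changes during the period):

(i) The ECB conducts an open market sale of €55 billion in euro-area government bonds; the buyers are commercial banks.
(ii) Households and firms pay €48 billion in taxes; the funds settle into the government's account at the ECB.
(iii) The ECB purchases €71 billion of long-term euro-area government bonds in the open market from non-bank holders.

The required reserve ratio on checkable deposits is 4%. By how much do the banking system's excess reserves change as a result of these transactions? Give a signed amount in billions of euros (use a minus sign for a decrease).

OMO sale (to banks) €55 billion: reserves −€55B, deposits 0.
Government account inflow €48 billion: reserves −€48B, deposits −€48B.
Asset purchase (from non-banks) €71 billion: reserves +€71B, deposits +€71B.
Totals: Δreserves = −€32B, Δdeposits = +€23B.
Δrequired reserves = 4% × +€23B = +€0.92B.
Δexcess reserves = Δreserves − Δrequired = −€32B − (+€0.92B) = -€32.92 billion.

-€32.92 billion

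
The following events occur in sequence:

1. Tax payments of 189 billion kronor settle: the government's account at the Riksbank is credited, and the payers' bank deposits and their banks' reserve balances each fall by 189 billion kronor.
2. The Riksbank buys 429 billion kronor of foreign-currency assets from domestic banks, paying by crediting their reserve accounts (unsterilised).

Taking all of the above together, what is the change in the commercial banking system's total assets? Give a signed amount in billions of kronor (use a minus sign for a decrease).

Riksbank balance sheet:
  Assets:      Foreign assets +429B
  Liabilities: Bank reserves +240B, Government deposits +189B
Commercial banking system:
  Assets:      Reserves at CB +240B, Foreign assets −429B
  Liabilities: Checkable deposits −189B
Change in total bank assets = -189 billion.

-189 billion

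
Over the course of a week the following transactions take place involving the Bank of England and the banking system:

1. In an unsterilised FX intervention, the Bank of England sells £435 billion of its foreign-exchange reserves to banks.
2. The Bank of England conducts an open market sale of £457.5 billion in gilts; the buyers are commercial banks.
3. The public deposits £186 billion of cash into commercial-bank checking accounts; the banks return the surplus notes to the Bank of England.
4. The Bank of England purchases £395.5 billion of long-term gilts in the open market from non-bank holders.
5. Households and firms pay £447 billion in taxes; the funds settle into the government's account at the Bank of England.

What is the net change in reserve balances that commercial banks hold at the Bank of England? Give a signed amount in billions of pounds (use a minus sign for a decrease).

-£758 billion

Bank of England balance sheet:
  Assets:      Securities −£62B, Foreign assets −£435B
  Liabilities: Bank reserves −£758B, Currency in circulation −£186B, Government deposits +£447B
So the change in reserve balances that commercial banks hold at the Bank of England is -£758 billion.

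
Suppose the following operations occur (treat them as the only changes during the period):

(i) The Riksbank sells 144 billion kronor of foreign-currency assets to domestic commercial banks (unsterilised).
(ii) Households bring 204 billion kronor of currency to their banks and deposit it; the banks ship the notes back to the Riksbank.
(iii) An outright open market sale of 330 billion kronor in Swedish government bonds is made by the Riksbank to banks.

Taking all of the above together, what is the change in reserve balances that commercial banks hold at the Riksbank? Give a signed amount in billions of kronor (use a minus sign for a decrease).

FX sale 144 billion kronor: the buying banks pay out of their reserve balances → −144B.
Currency deposit 204 billion kronor: returned notes are swapped for reserve credit → +204B.
OMO sale (to banks) 330 billion kronor: the buying banks pay out of their reserve balances → −330B.
Net: −144 + 204 − 330 = -270 billion.

-270 billion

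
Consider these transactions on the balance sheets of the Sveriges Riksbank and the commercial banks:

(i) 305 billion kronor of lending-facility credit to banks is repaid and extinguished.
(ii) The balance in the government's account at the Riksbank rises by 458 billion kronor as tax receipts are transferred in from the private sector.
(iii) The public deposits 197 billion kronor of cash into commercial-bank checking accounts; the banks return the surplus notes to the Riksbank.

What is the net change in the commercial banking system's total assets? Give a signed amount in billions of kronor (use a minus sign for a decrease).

-566 billion

Riksbank balance sheet:
  Assets:      Loans to banks −305B
  Liabilities: Bank reserves −566B, Currency in circulation −197B, Government deposits +458B
Commercial banking system:
  Assets:      Reserves at CB −566B
  Liabilities: Checkable deposits −261B, Borrowings from CB −305B
Change in total bank assets = -566 billion.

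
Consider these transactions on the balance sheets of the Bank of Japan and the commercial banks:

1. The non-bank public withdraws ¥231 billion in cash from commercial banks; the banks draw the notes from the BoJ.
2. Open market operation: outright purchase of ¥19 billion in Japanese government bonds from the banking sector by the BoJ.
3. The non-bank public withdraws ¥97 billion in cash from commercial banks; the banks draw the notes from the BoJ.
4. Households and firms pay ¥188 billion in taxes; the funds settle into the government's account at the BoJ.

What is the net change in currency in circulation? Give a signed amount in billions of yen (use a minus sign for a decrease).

+¥328 billion

BoJ balance sheet:
  Assets:      Securities +¥19B
  Liabilities: Bank reserves −¥497B, Currency in circulation +¥328B, Government deposits +¥188B
Commercial banking system:
  Assets:      Reserves at CB −¥497B, Securities −¥19B
  Liabilities: Checkable deposits −¥516B
So the change in currency in circulation is +¥328 billion.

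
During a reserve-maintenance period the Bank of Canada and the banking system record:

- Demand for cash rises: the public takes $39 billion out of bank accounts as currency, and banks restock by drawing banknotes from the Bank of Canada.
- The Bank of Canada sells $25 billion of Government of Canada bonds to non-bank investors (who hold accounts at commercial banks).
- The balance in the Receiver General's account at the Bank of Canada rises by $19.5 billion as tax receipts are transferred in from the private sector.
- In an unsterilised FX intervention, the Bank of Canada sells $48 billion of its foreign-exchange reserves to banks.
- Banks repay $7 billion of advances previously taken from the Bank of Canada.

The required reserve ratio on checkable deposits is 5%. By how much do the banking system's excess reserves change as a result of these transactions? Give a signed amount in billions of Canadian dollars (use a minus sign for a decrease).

-$134.325 billion

Currency withdrawal $39 billion: reserves −$39B, deposits −$39B.
Asset sale (to non-banks) $25 billion: reserves −$25B, deposits −$25B.
Government account inflow $19.5 billion: reserves −$19.5B, deposits −$19.5B.
FX sale $48 billion: reserves −$48B, deposits 0.
Discount-window repayment $7 billion: reserves −$7B, deposits 0.
Totals: Δreserves = −$138.5B, Δdeposits = −$83.5B.
Δrequired reserves = 5% × −$83.5B = −$4.175B.
Δexcess reserves = Δreserves − Δrequired = −$138.5B − (−$4.175B) = -$134.325 billion.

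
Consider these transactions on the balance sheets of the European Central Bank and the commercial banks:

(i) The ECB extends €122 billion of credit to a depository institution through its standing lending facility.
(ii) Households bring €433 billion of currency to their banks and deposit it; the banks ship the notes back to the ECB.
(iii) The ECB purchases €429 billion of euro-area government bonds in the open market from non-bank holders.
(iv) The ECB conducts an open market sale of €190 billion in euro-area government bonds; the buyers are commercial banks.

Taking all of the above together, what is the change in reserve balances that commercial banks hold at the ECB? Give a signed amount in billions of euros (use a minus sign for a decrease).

Discount-window loan €122 billion: the loan is credited to the bank's reserve account → +€122B.
Currency deposit €433 billion: returned notes are swapped for reserve credit → +€433B.
Asset purchase (from non-banks) €429 billion: the ECB pays by crediting reserve accounts → +€429B.
OMO sale (to banks) €190 billion: the buying banks pay out of their reserve balances → −€190B.
Net: 122 + 433 + 429 − 190 = +€794 billion.

+€794 billion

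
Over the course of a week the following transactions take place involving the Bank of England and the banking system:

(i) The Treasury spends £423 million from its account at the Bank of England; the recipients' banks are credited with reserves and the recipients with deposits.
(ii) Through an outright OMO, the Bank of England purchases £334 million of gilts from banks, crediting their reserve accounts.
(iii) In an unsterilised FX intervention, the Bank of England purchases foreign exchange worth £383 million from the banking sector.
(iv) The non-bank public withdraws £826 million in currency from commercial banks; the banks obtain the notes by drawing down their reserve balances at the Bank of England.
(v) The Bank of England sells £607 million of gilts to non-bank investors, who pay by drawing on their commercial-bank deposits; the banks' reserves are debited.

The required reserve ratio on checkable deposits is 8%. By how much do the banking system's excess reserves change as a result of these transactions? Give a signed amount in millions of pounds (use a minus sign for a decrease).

-£212.2 million

Government spending £423 million: reserves +£423M, deposits +£423M.
OMO purchase (from banks) £334 million: reserves +£334M, deposits 0.
FX purchase £383 million: reserves +£383M, deposits 0.
Currency withdrawal £826 million: reserves −£826M, deposits −£826M.
Asset sale (to non-banks) £607 million: reserves −£607M, deposits −£607M.
Totals: Δreserves = −£293M, Δdeposits = −£1010M.
Δrequired reserves = 8% × −£1010M = −£80.8M.
Δexcess reserves = Δreserves − Δrequired = −£293M − (−£80.8M) = -£212.2 million.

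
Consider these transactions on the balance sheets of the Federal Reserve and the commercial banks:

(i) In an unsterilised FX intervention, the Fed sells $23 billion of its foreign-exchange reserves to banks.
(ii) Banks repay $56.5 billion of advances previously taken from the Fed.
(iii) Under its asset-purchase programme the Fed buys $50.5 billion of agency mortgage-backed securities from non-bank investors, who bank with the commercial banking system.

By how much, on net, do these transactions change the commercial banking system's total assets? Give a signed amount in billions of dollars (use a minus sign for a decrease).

-$6 billion

Fed balance sheet:
  Assets:      Securities +$50.5B, Loans to banks −$56.5B, Foreign assets −$23B
  Liabilities: Bank reserves −$29B
Commercial banking system:
  Assets:      Reserves at CB −$29B, Foreign assets +$23B
  Liabilities: Checkable deposits +$50.5B, Borrowings from CB −$56.5B
Change in total bank assets = -$6 billion.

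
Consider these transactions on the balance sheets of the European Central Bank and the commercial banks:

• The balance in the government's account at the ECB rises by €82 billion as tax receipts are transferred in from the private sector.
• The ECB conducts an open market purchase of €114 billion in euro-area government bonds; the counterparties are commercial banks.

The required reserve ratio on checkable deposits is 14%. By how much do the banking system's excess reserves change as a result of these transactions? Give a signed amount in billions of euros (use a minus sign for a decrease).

Government account inflow €82 billion: reserves −€82B, deposits −€82B.
OMO purchase (from banks) €114 billion: reserves +€114B, deposits 0.
Totals: Δreserves = +€32B, Δdeposits = −€82B.
Δrequired reserves = 14% × −€82B = −€11.48B.
Δexcess reserves = Δreserves − Δrequired = +€32B − (−€11.48B) = +€43.48 billion.

+€43.48 billion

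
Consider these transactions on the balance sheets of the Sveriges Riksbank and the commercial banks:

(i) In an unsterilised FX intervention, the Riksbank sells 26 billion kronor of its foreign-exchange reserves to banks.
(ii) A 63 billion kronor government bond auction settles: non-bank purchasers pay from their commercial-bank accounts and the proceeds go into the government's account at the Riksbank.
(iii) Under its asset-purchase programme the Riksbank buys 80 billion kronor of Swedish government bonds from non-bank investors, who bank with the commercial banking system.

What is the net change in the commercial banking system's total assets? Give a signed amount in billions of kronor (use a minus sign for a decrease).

+17 billion

FX sale 26 billion kronor: just an asset swap on bank balance sheets → 0.
Government account inflow 63 billion kronor: bank balance sheets shrink → −63B.
Asset purchase (from non-banks) 80 billion kronor: bank balance sheets expand → +80B.
Net: 0 − 63 + 80 = +17 billion.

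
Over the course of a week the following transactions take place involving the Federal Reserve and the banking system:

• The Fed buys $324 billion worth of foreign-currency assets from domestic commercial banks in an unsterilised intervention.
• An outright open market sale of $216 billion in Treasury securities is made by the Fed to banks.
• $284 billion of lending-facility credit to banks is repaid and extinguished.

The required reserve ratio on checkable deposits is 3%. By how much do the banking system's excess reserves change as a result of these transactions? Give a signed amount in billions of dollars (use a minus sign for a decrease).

FX purchase $324 billion: reserves +$324B, deposits 0.
OMO sale (to banks) $216 billion: reserves −$216B, deposits 0.
Discount-window repayment $284 billion: reserves −$284B, deposits 0.
Totals: Δreserves = −$176B, Δdeposits = 0.
Δrequired reserves = 3% × 0 = 0.
Δexcess reserves = Δreserves − Δrequired = −$176B − (0) = -$176 billion.

-$176 billion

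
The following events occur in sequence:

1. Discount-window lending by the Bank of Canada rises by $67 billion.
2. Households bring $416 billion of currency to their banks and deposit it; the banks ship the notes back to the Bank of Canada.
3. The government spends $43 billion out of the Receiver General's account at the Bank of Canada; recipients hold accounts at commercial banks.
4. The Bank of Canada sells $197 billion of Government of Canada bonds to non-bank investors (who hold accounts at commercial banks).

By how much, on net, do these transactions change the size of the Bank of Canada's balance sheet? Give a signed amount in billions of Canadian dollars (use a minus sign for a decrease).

-$130 billion

Bank of Canada balance sheet:
  Assets:      Securities −$197B, Loans to banks +$67B
  Liabilities: Bank reserves +$329B, Currency in circulation −$416B, Government deposits −$43B
Commercial banking system:
  Assets:      Reserves at CB +$329B
  Liabilities: Checkable deposits +$262B, Borrowings from CB +$67B
Change in total Bank of Canada assets = -$130 billion.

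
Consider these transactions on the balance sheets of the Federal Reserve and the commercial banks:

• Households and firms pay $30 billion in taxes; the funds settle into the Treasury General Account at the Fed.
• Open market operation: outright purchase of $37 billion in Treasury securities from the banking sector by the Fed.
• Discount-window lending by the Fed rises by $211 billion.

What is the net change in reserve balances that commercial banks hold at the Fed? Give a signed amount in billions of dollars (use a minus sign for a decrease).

+$218 billion

Fed balance sheet:
  Assets:      Securities +$37B, Loans to banks +$211B
  Liabilities: Bank reserves +$218B, Government deposits +$30B
Commercial banking system:
  Assets:      Reserves at CB +$218B, Securities −$37B
  Liabilities: Checkable deposits −$30B, Borrowings from CB +$211B
So the change in reserve balances that commercial banks hold at the Fed is +$218 billion.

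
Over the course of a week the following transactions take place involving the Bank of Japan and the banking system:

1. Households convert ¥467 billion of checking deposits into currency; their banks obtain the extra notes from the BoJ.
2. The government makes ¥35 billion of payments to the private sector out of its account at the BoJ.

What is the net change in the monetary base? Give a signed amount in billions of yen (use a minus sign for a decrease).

BoJ balance sheet:
  Assets:      no change
  Liabilities: Bank reserves −¥432B, Currency in circulation +¥467B, Government deposits −¥35B
Commercial banking system:
  Assets:      Reserves at CB −¥432B
  Liabilities: Checkable deposits −¥432B
Monetary base = currency + reserves: +¥467B + (−¥432B) = +¥35 billion.

+¥35 billion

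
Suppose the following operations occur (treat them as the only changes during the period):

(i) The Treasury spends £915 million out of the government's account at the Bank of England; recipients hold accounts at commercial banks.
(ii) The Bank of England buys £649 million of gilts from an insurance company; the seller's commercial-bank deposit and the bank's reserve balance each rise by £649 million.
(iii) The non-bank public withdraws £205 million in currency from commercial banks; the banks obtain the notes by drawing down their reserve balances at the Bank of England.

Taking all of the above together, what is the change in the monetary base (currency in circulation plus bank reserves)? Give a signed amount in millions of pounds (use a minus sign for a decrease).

+£1564 million

Government spending £915 million: a non-base liability converts back to reserves → +£915M.
Asset purchase (from non-banks) £649 million: Bank of England balance sheet expands → +£649M.
Currency withdrawal £205 million: just a shift between currency and reserves — both are base money → 0.
Net: 915 + 649 + 0 = +£1564 million.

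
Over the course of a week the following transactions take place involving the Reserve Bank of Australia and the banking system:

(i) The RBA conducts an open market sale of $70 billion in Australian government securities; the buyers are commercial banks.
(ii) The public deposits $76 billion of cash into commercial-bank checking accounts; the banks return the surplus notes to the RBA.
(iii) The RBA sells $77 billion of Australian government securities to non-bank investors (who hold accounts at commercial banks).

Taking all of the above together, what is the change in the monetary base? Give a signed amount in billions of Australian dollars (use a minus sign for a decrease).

-$147 billion

RBA balance sheet:
  Assets:      Securities −$147B
  Liabilities: Bank reserves −$71B, Currency in circulation −$76B
Monetary base = currency + reserves: −$76B + (−$71B) = -$147 billion.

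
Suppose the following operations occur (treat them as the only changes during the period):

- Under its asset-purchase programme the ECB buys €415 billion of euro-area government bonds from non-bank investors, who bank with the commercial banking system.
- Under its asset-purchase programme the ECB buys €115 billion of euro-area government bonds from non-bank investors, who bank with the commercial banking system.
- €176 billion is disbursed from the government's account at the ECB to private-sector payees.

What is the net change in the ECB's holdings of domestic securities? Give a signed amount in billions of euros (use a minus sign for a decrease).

+€530 billion

ECB balance sheet:
  Assets:      Securities +€530B
  Liabilities: Bank reserves +€706B, Government deposits −€176B
Commercial banking system:
  Assets:      Reserves at CB +€706B
  Liabilities: Checkable deposits +€706B
So the change in the ECB's holdings of domestic securities is +€530 billion.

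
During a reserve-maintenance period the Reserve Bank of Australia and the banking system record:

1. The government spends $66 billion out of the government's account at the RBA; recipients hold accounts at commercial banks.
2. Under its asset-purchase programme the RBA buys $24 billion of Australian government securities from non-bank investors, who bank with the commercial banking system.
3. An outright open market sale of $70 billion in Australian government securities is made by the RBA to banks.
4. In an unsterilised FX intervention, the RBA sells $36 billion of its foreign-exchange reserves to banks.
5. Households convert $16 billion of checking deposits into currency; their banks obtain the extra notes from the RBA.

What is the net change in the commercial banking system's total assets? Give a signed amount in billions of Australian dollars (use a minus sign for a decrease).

Government spending $66 billion: bank balance sheets expand → +$66B.
Asset purchase (from non-banks) $24 billion: bank balance sheets expand → +$24B.
OMO sale (to banks) $70 billion: just an asset swap on bank balance sheets → 0.
FX sale $36 billion: just an asset swap on bank balance sheets → 0.
Currency withdrawal $16 billion: bank balance sheets shrink → −$16B.
Net: 66 + 24 + 0 + 0 − 16 = +$74 billion.

+$74 billion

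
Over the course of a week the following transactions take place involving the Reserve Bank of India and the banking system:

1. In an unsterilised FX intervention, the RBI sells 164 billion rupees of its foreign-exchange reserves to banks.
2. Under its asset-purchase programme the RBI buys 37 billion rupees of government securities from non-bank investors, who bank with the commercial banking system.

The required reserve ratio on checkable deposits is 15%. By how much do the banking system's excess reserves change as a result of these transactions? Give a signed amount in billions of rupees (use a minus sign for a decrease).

-132.55 billion

FX sale 164 billion rupees: reserves −164B, deposits 0.
Asset purchase (from non-banks) 37 billion rupees: reserves +37B, deposits +37B.
Totals: Δreserves = −127B, Δdeposits = +37B.
Δrequired reserves = 15% × +37B = +5.55B.
Δexcess reserves = Δreserves − Δrequired = −127B − (+5.55B) = -132.55 billion.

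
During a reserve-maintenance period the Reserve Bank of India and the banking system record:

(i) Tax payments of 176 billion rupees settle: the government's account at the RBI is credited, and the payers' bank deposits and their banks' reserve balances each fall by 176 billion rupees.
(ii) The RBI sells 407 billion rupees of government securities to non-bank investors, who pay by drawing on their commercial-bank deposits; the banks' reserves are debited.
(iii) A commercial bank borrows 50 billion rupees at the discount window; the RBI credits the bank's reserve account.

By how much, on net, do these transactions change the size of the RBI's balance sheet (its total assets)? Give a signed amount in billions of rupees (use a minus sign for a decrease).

Government account inflow 176 billion rupees: only the composition of liabilities changes → 0.
Asset sale (to non-banks) 407 billion rupees: an RBI asset is shed → −407B.
Discount-window loan 50 billion rupees: an RBI asset is acquired → +50B.
Net: 0 − 407 + 50 = -357 billion.

-357 billion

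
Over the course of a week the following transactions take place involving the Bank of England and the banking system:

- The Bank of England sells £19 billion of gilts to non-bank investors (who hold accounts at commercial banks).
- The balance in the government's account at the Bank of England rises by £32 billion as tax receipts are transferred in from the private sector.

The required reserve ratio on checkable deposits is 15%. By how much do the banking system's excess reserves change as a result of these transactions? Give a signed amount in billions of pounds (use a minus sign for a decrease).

Asset sale (to non-banks) £19 billion: reserves −£19B, deposits −£19B.
Government account inflow £32 billion: reserves −£32B, deposits −£32B.
Totals: Δreserves = −£51B, Δdeposits = −£51B.
Δrequired reserves = 15% × −£51B = −£7.65B.
Δexcess reserves = Δreserves − Δrequired = −£51B − (−£7.65B) = -£43.35 billion.

-£43.35 billion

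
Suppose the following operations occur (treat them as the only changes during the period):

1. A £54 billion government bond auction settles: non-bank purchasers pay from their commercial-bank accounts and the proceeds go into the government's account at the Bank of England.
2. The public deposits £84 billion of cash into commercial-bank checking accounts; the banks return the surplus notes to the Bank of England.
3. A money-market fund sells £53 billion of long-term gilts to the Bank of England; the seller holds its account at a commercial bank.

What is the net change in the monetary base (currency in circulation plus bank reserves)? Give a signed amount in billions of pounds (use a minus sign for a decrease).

-£1 billion

Government account inflow £54 billion: reserves shift to a non-base liability → −£54B.
Currency deposit £84 billion: just a shift between currency and reserves — both are base money → 0.
Asset purchase (from non-banks) £53 billion: Bank of England balance sheet expands → +£53B.
Net: −54 + 0 + 53 = -£1 billion.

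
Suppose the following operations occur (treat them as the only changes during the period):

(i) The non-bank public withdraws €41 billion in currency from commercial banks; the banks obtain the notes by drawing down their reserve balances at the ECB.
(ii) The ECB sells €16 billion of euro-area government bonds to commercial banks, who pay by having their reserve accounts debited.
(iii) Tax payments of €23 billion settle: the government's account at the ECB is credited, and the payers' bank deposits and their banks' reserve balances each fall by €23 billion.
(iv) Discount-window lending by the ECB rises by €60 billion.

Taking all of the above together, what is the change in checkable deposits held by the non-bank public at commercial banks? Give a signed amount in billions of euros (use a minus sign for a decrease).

-€64 billion

Currency withdrawal €41 billion: non-bank counterparties' bank balances fall → −€41B.
OMO sale (to banks) €16 billion: the counterparty is a bank, so public deposits are unchanged → 0.
Government account inflow €23 billion: non-bank counterparties' bank balances fall → −€23B.
Discount-window loan €60 billion: the counterparty is a bank, so public deposits are unchanged → 0.
Net: −41 + 0 − 23 + 0 = -€64 billion.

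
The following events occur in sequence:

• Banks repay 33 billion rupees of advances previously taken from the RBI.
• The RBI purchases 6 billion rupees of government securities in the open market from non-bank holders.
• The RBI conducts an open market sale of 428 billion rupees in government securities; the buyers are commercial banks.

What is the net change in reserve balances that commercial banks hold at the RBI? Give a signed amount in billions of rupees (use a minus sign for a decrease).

-455 billion

Discount-window repayment 33 billion rupees: repayment is debited from reserves → −33B.
Asset purchase (from non-banks) 6 billion rupees: the RBI pays by crediting reserve accounts → +6B.
OMO sale (to banks) 428 billion rupees: the buying banks pay out of their reserve balances → −428B.
Net: −33 + 6 − 428 = -455 billion.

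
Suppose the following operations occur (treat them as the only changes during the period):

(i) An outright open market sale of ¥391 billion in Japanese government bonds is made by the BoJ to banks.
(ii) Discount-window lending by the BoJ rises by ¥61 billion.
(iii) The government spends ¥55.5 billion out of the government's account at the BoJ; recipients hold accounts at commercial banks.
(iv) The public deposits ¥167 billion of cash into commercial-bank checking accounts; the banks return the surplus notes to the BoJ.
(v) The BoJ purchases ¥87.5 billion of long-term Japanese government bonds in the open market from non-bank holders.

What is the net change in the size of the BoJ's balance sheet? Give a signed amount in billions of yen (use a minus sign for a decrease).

BoJ balance sheet:
  Assets:      Securities −¥303.5B, Loans to banks +¥61B
  Liabilities: Bank reserves −¥20B, Currency in circulation −¥167B, Government deposits −¥55.5B
Change in total BoJ assets = -¥242.5 billion.

-¥242.5 billion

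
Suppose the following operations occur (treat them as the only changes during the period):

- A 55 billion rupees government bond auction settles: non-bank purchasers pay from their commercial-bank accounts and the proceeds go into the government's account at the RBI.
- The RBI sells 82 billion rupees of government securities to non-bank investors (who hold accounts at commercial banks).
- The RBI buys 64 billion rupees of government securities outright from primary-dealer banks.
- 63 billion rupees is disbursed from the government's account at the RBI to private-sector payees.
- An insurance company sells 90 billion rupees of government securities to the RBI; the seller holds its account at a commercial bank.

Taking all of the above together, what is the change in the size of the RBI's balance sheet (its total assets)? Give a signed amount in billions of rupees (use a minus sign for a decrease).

+72 billion

RBI balance sheet:
  Assets:      Securities +72B
  Liabilities: Bank reserves +80B, Government deposits −8B
Commercial banking system:
  Assets:      Reserves at CB +80B, Securities −64B
  Liabilities: Checkable deposits +16B
Change in total RBI assets = +72 billion.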